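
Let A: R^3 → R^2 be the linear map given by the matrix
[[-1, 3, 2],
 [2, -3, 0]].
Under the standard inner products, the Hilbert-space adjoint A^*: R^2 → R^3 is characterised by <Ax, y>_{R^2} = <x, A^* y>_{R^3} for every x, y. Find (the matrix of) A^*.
A^* = A^T =
[[-1, 2],
 [3, -3],
 [2, 0]]

For real matrices with standard dot products, the defining identity <Ax, y> = <x, A^* y> gives (Ax)^T y = x^T (A^*) y, i.e. x^T A^T y = x^T (A^*) y. Since this holds for all x, y, we must have A^* = A^T. Therefore
A^* =
[[-1, 2],
 [3, -3],
 [2, 0]].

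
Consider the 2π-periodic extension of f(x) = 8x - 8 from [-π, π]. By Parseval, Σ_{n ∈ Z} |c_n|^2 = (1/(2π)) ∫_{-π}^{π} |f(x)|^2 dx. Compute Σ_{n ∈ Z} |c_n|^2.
Σ |c_n|^2 = 64π^2/3 + 64

Expand and integrate term by term over [-π, π]:
  ∫ (8x)^2 dx = 64·(2π^3/3); ∫ 2·8·(-8)·x dx = 0 (odd integrand); ∫ (-8)^2 dx = 64·2π.
So (1/(2π)) ∫_{-π}^{π} (8x - 8)^2 dx = 64π^2/3 + 64 = 64π^2/3 + 64.
Parseval ⇒ Σ |c_n|^2 = 64π^2/3 + 64.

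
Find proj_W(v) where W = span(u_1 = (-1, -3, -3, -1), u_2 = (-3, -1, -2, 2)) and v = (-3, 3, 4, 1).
proj_W(v) = (-57/65, 209/65, 323/130, 361/130)

Set up U = [u_1 | ... | u_2] ∈ R^(4×2). The projector onto W = col(U) is P = U (U^T U)^(-1) U^T.
Compute U^T U =
  [20, 10]
  [10, 18],
and U^T v = (-19, 0).
Solve U^T U · c = U^T v for the coefficients: c = (-171/130, 19/26). The projection is proj_W(v) = U c.
Check: (v - proj_W(v)) · u_1 = 0  (should be 0).
Check: (v - proj_W(v)) · u_2 = 0  (should be 0).
Result: proj_W(v) = (-57/65, 209/65, 323/130, 361/130).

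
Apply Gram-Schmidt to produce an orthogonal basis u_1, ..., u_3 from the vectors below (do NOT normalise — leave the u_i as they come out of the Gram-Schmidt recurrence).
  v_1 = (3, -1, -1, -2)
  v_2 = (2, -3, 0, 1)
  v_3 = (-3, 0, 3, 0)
Orthogonal basis:
  u_1 = (3, -1, -1, -2)
  u_2 = (3/5, -38/15, 7/15, 29/15)
  u_3 = (-93/161, -144/161, 51/23, -246/161)

Apply the Gram-Schmidt recurrence
  u_1 = v_1
  u_i = v_i − Σ_{j<i} ((v_i · u_j) / (u_j · u_j)) · u_j.

Step by step this gives:
  u_1 = (3, -1, -1, -2)
  u_2 = (3/5, -38/15, 7/15, 29/15)
  u_3 = (-93/161, -144/161, 51/23, -246/161)

Orthogonality check:
  u_2 · u_1 = 0 (should be 0)
  u_3 · u_1 = 0 (should be 0)
  u_3 · u_2 = 0 (should be 0)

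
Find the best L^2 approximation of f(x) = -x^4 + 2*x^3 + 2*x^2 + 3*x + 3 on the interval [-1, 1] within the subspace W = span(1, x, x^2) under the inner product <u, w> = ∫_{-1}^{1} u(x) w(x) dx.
g(x) = 8*x^2/7 + 21*x/5 + 108/35

The best approximation g ∈ W is the orthogonal projection of f onto W. Writing g = a_0 + a_1 x + a_2 x^2, the coefficients solve the normal equations G · a = b where
  G_{ij} = <φ_i, φ_j> and b_i = <f, φ_i>, with φ_0 = 1, φ_1 = x, φ_2 = x^2.
G =
  [2, 0, 2/3]
  [0, 2/3, 0]
  [2/3, 0, 2/5],
b = (104/15, 14/5, 88/35).
Solving gives a_0 = 108/35, a_1 = 21/5, a_2 = 8/7, so
  g(x) = 8*x^2/7 + 21*x/5 + 108/35.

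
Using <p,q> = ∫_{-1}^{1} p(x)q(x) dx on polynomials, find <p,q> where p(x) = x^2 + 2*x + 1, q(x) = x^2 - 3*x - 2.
<p,q> = -124/15

Expand the product: p(x)·q(x) = x^4 - x^3 - 7*x^2 - 7*x - 2.
∫_{-1}^{1} of each monomial x^k gives [2/(k+1) if k even, 0 if k odd]. Integrating term-by-term (or equivalently evaluating the antiderivative F(x) = x^5/5 - x^4/4 - 7*x^3/3 - 7*x^2/2 - 2*x at the endpoints):
  F(1) − F(−1) = -473/60 − (23/60) = -124/15.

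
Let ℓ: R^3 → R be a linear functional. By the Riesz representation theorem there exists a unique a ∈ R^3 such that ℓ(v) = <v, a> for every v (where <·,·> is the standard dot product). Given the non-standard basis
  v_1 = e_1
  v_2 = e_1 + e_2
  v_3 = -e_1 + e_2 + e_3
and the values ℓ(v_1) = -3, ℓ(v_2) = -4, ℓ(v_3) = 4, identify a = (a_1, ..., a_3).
a = (-3, -1, 2)

Write a = (a_1, ..., a_3) in the standard basis. For each basis vector v_i, ℓ(v_i) = <v_i, a> is a linear equation in the a_j's. Collect the n equations into a matrix system V a = ℓ, where row i of V is v_i (expressed in the standard basis). Since V is invertible (lower-triangular with 1s on the diagonal, up to permutation), solve by back-substitution:
  V =
[[1, 0, 0],
 [1, 1, 0],
 [-1, 1, 1]]
  V a = (-3, -4, 4)
Solving gives a = (-3, -1, 2).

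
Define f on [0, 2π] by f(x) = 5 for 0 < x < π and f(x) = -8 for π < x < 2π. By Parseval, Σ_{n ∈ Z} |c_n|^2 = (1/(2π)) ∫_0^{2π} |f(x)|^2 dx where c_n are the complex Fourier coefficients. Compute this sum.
Σ |c_n|^2 = 89/2

Parseval equates the L^2 energy of f (normalised by 1/(2π)) with the ℓ^2 sum of its Fourier coefficients: (1/(2π)) ∫_0^{2π} |f|^2 = Σ |c_n|^2.
Compute the left side: (1/(2π)) [∫_0^π 5^2 dx + ∫_π^{2π} (-8)^2 dx] = (1/(2π)) · (25π + 64π) = (25 + 64)/2 = 89/2.
So Σ_{n ∈ Z} |c_n|^2 = 89/2.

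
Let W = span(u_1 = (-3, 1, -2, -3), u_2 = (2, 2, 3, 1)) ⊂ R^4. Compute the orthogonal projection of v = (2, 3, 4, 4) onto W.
proj_W(v) = (118/35, 522/245, 1049/245, 527/245)

Set up U = [u_1 | ... | u_2] ∈ R^(4×2). The projector onto W = col(U) is P = U (U^T U)^(-1) U^T.
Compute U^T U =
  [23, -13]
  [-13, 18],
and U^T v = (-23, 26).
Solve U^T U · c = U^T v for the coefficients: c = (-76/245, 299/245). The projection is proj_W(v) = U c.
Check: (v - proj_W(v)) · u_1 = 0  (should be 0).
Check: (v - proj_W(v)) · u_2 = 0  (should be 0).
Result: proj_W(v) = (118/35, 522/245, 1049/245, 527/245).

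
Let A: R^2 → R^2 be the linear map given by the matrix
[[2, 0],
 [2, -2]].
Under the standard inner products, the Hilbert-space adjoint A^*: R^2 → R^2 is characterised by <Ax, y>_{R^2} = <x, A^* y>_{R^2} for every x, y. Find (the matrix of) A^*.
A^* = A^T =
[[2, 2],
 [0, -2]]

For real matrices with standard dot products, the defining identity <Ax, y> = <x, A^* y> gives (Ax)^T y = x^T (A^*) y, i.e. x^T A^T y = x^T (A^*) y. Since this holds for all x, y, we must have A^* = A^T. Therefore
A^* =
[[2, 2],
 [0, -2]].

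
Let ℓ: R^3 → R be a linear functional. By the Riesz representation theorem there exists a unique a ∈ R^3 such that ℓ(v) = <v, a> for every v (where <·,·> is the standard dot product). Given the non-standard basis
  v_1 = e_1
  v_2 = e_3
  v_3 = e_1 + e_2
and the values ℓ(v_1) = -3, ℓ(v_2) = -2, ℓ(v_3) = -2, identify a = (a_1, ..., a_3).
a = (-3, 1, -2)

Write a = (a_1, ..., a_3) in the standard basis. For each basis vector v_i, ℓ(v_i) = <v_i, a> is a linear equation in the a_j's. Collect the n equations into a matrix system V a = ℓ, where row i of V is v_i (expressed in the standard basis). Since V is invertible (lower-triangular with 1s on the diagonal, up to permutation), solve by back-substitution:
  V =
[[1, 0, 0],
 [0, 0, 1],
 [1, 1, 0]]
  V a = (-3, -2, -2)
Solving gives a = (-3, 1, -2).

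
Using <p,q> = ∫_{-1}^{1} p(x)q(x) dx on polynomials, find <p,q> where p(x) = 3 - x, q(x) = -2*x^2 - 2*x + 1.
<p,q> = 10/3

Expand the product: p(x)·q(x) = 2*x^3 - 4*x^2 - 7*x + 3.
∫_{-1}^{1} of each monomial x^k gives [2/(k+1) if k even, 0 if k odd]. Integrating term-by-term (or equivalently evaluating the antiderivative F(x) = x^4/2 - 4*x^3/3 - 7*x^2/2 + 3*x at the endpoints):
  F(1) − F(−1) = -4/3 − (-14/3) = 10/3.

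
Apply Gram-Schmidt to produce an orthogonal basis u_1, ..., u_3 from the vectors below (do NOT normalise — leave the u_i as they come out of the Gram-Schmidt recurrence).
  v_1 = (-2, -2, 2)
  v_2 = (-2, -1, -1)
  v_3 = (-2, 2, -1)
Orthogonal basis:
  u_1 = (-2, -2, 2)
  u_2 = (-4/3, -1/3, -5/3)
  u_3 = (-9/7, 27/14, 9/14)

Apply the Gram-Schmidt recurrence
  u_1 = v_1
  u_i = v_i − Σ_{j<i} ((v_i · u_j) / (u_j · u_j)) · u_j.

Step by step this gives:
  u_1 = (-2, -2, 2)
  u_2 = (-4/3, -1/3, -5/3)
  u_3 = (-9/7, 27/14, 9/14)

Orthogonality check:
  u_2 · u_1 = 0 (should be 0)
  u_3 · u_1 = 0 (should be 0)
  u_3 · u_2 = 0 (should be 0)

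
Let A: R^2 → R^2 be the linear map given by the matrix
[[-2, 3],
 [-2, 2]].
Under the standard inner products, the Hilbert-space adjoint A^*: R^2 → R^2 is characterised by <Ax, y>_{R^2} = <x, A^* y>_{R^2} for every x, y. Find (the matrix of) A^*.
A^* = A^T =
[[-2, -2],
 [3, 2]]

For real matrices with standard dot products, the defining identity <Ax, y> = <x, A^* y> gives (Ax)^T y = x^T (A^*) y, i.e. x^T A^T y = x^T (A^*) y. Since this holds for all x, y, we must have A^* = A^T. Therefore
A^* =
[[-2, -2],
 [3, 2]].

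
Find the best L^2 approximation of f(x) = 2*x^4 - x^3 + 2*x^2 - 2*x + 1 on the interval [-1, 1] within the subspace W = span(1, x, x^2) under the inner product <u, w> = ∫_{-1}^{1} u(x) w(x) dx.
g(x) = 26*x^2/7 - 13*x/5 + 29/35

The best approximation g ∈ W is the orthogonal projection of f onto W. Writing g = a_0 + a_1 x + a_2 x^2, the coefficients solve the normal equations G · a = b where
  G_{ij} = <φ_i, φ_j> and b_i = <f, φ_i>, with φ_0 = 1, φ_1 = x, φ_2 = x^2.
G =
  [2, 0, 2/3]
  [0, 2/3, 0]
  [2/3, 0, 2/5],
b = (62/15, -26/15, 214/105).
Solving gives a_0 = 29/35, a_1 = -13/5, a_2 = 26/7, so
  g(x) = 26*x^2/7 - 13*x/5 + 29/35.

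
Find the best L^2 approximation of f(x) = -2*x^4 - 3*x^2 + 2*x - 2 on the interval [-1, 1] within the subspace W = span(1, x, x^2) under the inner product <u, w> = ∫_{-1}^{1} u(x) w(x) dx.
g(x) = -33*x^2/7 + 2*x - 64/35

The best approximation g ∈ W is the orthogonal projection of f onto W. Writing g = a_0 + a_1 x + a_2 x^2, the coefficients solve the normal equations G · a = b where
  G_{ij} = <φ_i, φ_j> and b_i = <f, φ_i>, with φ_0 = 1, φ_1 = x, φ_2 = x^2.
G =
  [2, 0, 2/3]
  [0, 2/3, 0]
  [2/3, 0, 2/5],
b = (-34/5, 4/3, -326/105).
Solving gives a_0 = -64/35, a_1 = 2, a_2 = -33/7, so
  g(x) = -33*x^2/7 + 2*x - 64/35.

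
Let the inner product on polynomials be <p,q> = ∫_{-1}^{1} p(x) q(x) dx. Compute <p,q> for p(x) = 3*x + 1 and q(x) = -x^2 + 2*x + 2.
<p,q> = 22/3

Expand the product: p(x)·q(x) = -3*x^3 + 5*x^2 + 8*x + 2.
∫_{-1}^{1} of each monomial x^k gives [2/(k+1) if k even, 0 if k odd]. Integrating term-by-term (or equivalently evaluating the antiderivative F(x) = -3*x^4/4 + 5*x^3/3 + 4*x^2 + 2*x at the endpoints):
  F(1) − F(−1) = 83/12 − (-5/12) = 22/3.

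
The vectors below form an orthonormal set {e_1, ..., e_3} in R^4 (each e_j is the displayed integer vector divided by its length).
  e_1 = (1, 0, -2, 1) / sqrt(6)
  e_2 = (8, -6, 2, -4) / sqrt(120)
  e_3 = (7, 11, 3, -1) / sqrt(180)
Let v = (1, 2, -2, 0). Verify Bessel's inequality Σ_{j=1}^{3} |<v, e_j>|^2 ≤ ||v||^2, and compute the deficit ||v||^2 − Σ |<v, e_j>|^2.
Σ |<v, e_j>|^2 = 275/36; ||v||^2 = 9; deficit = 49/36

Write each e_j = u_j / sqrt(<u_j, u_j>) where u_j is the displayed integer vector. Then <v, e_j> = <v, u_j> / sqrt(<u_j, u_j>), so |<v, e_j>|^2 = <v, u_j>^2 / <u_j, u_j>.
Coefficients: <v, e_1> = 5/sqrt(6), <v, e_2> = -8/sqrt(120), <v, e_3> = 23/sqrt(180).
Square and sum: Σ |<v, e_j>|^2 = 275/36.
Compute ||v||^2 = v·v = 9.
Deficit = 9 − 275/36 = 49/36 ≥ 0, confirming Bessel's inequality. (The deficit equals ||v − Σ <v,e_j> e_j||^2, the squared distance from v to span{e_j}.)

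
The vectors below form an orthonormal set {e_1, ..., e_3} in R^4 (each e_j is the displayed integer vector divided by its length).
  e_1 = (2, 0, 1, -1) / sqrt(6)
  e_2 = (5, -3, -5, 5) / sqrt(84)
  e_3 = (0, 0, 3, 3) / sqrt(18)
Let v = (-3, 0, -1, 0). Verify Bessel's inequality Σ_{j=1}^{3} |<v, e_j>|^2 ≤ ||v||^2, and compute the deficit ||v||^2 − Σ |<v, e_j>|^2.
Σ |<v, e_j>|^2 = 69/7; ||v||^2 = 10; deficit = 1/7

Write each e_j = u_j / sqrt(<u_j, u_j>) where u_j is the displayed integer vector. Then <v, e_j> = <v, u_j> / sqrt(<u_j, u_j>), so |<v, e_j>|^2 = <v, u_j>^2 / <u_j, u_j>.
Coefficients: <v, e_1> = -7/sqrt(6), <v, e_2> = -10/sqrt(84), <v, e_3> = -3/sqrt(18).
Square and sum: Σ |<v, e_j>|^2 = 69/7.
Compute ||v||^2 = v·v = 10.
Deficit = 10 − 69/7 = 1/7 ≥ 0, confirming Bessel's inequality. (The deficit equals ||v − Σ <v,e_j> e_j||^2, the squared distance from v to span{e_j}.)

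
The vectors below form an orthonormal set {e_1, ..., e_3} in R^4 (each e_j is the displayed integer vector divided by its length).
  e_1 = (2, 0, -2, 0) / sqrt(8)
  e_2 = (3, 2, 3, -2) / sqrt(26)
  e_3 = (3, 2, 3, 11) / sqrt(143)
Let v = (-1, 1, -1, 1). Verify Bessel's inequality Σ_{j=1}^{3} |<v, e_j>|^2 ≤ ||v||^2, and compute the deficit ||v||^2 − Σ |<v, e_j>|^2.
Σ |<v, e_j>|^2 = 19/11; ||v||^2 = 4; deficit = 25/11

Write each e_j = u_j / sqrt(<u_j, u_j>) where u_j is the displayed integer vector. Then <v, e_j> = <v, u_j> / sqrt(<u_j, u_j>), so |<v, e_j>|^2 = <v, u_j>^2 / <u_j, u_j>.
Coefficients: <v, e_1> = 0/sqrt(8), <v, e_2> = -6/sqrt(26), <v, e_3> = 7/sqrt(143).
Square and sum: Σ |<v, e_j>|^2 = 19/11.
Compute ||v||^2 = v·v = 4.
Deficit = 4 − 19/11 = 25/11 ≥ 0, confirming Bessel's inequality. (The deficit equals ||v − Σ <v,e_j> e_j||^2, the squared distance from v to span{e_j}.)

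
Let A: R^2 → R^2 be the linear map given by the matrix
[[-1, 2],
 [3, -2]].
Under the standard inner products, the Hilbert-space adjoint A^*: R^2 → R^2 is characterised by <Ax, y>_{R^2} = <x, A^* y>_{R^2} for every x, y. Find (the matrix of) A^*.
A^* = A^T =
[[-1, 3],
 [2, -2]]

For real matrices with standard dot products, the defining identity <Ax, y> = <x, A^* y> gives (Ax)^T y = x^T (A^*) y, i.e. x^T A^T y = x^T (A^*) y. Since this holds for all x, y, we must have A^* = A^T. Therefore
A^* =
[[-1, 3],
 [2, -2]].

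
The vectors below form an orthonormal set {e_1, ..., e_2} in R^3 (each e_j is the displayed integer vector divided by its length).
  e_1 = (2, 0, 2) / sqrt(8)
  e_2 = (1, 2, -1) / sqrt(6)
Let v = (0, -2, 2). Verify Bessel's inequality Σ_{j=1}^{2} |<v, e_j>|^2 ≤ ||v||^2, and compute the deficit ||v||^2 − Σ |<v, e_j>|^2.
Σ |<v, e_j>|^2 = 8; ||v||^2 = 8; deficit = 0

Write each e_j = u_j / sqrt(<u_j, u_j>) where u_j is the displayed integer vector. Then <v, e_j> = <v, u_j> / sqrt(<u_j, u_j>), so |<v, e_j>|^2 = <v, u_j>^2 / <u_j, u_j>.
Coefficients: <v, e_1> = 4/sqrt(8), <v, e_2> = -6/sqrt(6).
Square and sum: Σ |<v, e_j>|^2 = 8.
Compute ||v||^2 = v·v = 8.
Deficit = 8 − 8 = 0 ≥ 0, confirming Bessel's inequality. (The deficit equals ||v − Σ <v,e_j> e_j||^2, the squared distance from v to span{e_j}.)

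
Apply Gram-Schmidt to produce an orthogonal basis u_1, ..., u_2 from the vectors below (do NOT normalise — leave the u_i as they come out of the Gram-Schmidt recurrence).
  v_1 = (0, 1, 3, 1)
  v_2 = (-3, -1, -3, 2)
Orthogonal basis:
  u_1 = (0, 1, 3, 1)
  u_2 = (-3, -3/11, -9/11, 30/11)

Apply the Gram-Schmidt recurrence
  u_1 = v_1
  u_i = v_i − Σ_{j<i} ((v_i · u_j) / (u_j · u_j)) · u_j.

Step by step this gives:
  u_1 = (0, 1, 3, 1)
  u_2 = (-3, -3/11, -9/11, 30/11)

Orthogonality check:
  u_2 · u_1 = 0 (should be 0)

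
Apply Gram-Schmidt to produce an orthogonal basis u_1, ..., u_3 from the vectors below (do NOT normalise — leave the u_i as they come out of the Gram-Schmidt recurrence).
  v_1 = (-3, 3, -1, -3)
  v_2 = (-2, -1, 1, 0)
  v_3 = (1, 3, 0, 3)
Orthogonal basis:
  u_1 = (-3, 3, -1, -3)
  u_2 = (-25/14, -17/14, 15/14, 3/14)
  u_3 = (-32/41, 191/82, 63/82, 117/41)

Apply the Gram-Schmidt recurrence
  u_1 = v_1
  u_i = v_i − Σ_{j<i} ((v_i · u_j) / (u_j · u_j)) · u_j.

Step by step this gives:
  u_1 = (-3, 3, -1, -3)
  u_2 = (-25/14, -17/14, 15/14, 3/14)
  u_3 = (-32/41, 191/82, 63/82, 117/41)

Orthogonality check:
  u_2 · u_1 = 0 (should be 0)
  u_3 · u_1 = 0 (should be 0)
  u_3 · u_2 = 0 (should be 0)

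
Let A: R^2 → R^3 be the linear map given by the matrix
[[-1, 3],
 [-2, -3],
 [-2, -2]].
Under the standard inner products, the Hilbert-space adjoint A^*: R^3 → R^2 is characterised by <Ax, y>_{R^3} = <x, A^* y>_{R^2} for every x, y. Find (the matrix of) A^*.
A^* = A^T =
[[-1, -2, -2],
 [3, -3, -2]]

For real matrices with standard dot products, the defining identity <Ax, y> = <x, A^* y> gives (Ax)^T y = x^T (A^*) y, i.e. x^T A^T y = x^T (A^*) y. Since this holds for all x, y, we must have A^* = A^T. Therefore
A^* =
[[-1, -2, -2],
 [3, -3, -2]].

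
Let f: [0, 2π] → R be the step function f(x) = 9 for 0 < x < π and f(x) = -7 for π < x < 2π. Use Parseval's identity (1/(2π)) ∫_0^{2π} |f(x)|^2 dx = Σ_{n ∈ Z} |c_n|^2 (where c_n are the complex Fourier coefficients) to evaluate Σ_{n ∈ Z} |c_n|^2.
Σ |c_n|^2 = 65

Parseval equates the L^2 energy of f (normalised by 1/(2π)) with the ℓ^2 sum of its Fourier coefficients: (1/(2π)) ∫_0^{2π} |f|^2 = Σ |c_n|^2.
Compute the left side: (1/(2π)) [∫_0^π 9^2 dx + ∫_π^{2π} (-7)^2 dx] = (1/(2π)) · (81π + 49π) = (81 + 49)/2 = 65.
So Σ_{n ∈ Z} |c_n|^2 = 65.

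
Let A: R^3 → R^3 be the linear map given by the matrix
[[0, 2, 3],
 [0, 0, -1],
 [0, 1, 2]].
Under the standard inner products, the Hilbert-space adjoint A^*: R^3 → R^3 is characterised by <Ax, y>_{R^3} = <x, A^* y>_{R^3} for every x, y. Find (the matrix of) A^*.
A^* = A^T =
[[0, 0, 0],
 [2, 0, 1],
 [3, -1, 2]]

For real matrices with standard dot products, the defining identity <Ax, y> = <x, A^* y> gives (Ax)^T y = x^T (A^*) y, i.e. x^T A^T y = x^T (A^*) y. Since this holds for all x, y, we must have A^* = A^T. Therefore
A^* =
[[0, 0, 0],
 [2, 0, 1],
 [3, -1, 2]].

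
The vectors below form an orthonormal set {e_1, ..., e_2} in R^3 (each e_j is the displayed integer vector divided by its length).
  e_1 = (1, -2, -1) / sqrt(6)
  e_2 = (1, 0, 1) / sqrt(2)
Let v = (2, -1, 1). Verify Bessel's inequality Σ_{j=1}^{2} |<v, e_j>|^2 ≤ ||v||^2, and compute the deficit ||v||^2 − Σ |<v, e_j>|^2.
Σ |<v, e_j>|^2 = 6; ||v||^2 = 6; deficit = 0

Write each e_j = u_j / sqrt(<u_j, u_j>) where u_j is the displayed integer vector. Then <v, e_j> = <v, u_j> / sqrt(<u_j, u_j>), so |<v, e_j>|^2 = <v, u_j>^2 / <u_j, u_j>.
Coefficients: <v, e_1> = 3/sqrt(6), <v, e_2> = 3/sqrt(2).
Square and sum: Σ |<v, e_j>|^2 = 6.
Compute ||v||^2 = v·v = 6.
Deficit = 6 − 6 = 0 ≥ 0, confirming Bessel's inequality. (The deficit equals ||v − Σ <v,e_j> e_j||^2, the squared distance from v to span{e_j}.)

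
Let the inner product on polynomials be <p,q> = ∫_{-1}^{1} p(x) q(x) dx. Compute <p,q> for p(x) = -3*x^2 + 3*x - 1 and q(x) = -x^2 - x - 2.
<p,q> = 118/15

Expand the product: p(x)·q(x) = 3*x^4 + 4*x^2 - 5*x + 2.
∫_{-1}^{1} of each monomial x^k gives [2/(k+1) if k even, 0 if k odd]. Integrating term-by-term (or equivalently evaluating the antiderivative F(x) = 3*x^5/5 + 4*x^3/3 - 5*x^2/2 + 2*x at the endpoints):
  F(1) − F(−1) = 43/30 − (-193/30) = 118/15.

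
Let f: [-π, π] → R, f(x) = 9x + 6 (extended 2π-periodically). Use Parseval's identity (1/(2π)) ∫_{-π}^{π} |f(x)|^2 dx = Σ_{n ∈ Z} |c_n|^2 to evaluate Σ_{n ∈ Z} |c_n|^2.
Σ |c_n|^2 = 27π^2 + 36

Expand and integrate term by term over [-π, π]:
  ∫ (9x)^2 dx = 81·(2π^3/3); ∫ 2·9·(6)·x dx = 0 (odd integrand); ∫ 6^2 dx = 36·2π.
So (1/(2π)) ∫_{-π}^{π} (9x + 6)^2 dx = 81π^2/3 + 36 = 27π^2 + 36.
Parseval ⇒ Σ |c_n|^2 = 27π^2 + 36.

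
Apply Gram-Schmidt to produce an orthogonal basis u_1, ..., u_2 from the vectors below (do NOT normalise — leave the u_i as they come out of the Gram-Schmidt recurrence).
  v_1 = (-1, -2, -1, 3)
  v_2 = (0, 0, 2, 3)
Orthogonal basis:
  u_1 = (-1, -2, -1, 3)
  u_2 = (7/15, 14/15, 37/15, 8/5)

Apply the Gram-Schmidt recurrence
  u_1 = v_1
  u_i = v_i − Σ_{j<i} ((v_i · u_j) / (u_j · u_j)) · u_j.

Step by step this gives:
  u_1 = (-1, -2, -1, 3)
  u_2 = (7/15, 14/15, 37/15, 8/5)

Orthogonality check:
  u_2 · u_1 = 0 (should be 0)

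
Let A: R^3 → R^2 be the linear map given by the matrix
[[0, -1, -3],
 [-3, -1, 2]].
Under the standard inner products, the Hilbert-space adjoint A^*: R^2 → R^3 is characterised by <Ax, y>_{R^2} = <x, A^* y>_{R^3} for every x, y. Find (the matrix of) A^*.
A^* = A^T =
[[0, -3],
 [-1, -1],
 [-3, 2]]

For real matrices with standard dot products, the defining identity <Ax, y> = <x, A^* y> gives (Ax)^T y = x^T (A^*) y, i.e. x^T A^T y = x^T (A^*) y. Since this holds for all x, y, we must have A^* = A^T. Therefore
A^* =
[[0, -3],
 [-1, -1],
 [-3, 2]].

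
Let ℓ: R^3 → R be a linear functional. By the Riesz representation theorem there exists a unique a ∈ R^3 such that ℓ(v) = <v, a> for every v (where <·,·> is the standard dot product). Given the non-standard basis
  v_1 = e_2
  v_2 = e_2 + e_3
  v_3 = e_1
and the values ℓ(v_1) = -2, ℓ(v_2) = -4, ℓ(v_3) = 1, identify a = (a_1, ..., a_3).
a = (1, -2, -2)

Write a = (a_1, ..., a_3) in the standard basis. For each basis vector v_i, ℓ(v_i) = <v_i, a> is a linear equation in the a_j's. Collect the n equations into a matrix system V a = ℓ, where row i of V is v_i (expressed in the standard basis). Since V is invertible (lower-triangular with 1s on the diagonal, up to permutation), solve by back-substitution:
  V =
[[0, 1, 0],
 [0, 1, 1],
 [1, 0, 0]]
  V a = (-2, -4, 1)
Solving gives a = (1, -2, -2).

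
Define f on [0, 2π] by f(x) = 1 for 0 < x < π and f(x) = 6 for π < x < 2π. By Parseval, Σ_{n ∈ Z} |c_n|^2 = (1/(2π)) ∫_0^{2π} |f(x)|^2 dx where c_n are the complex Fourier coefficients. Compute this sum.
Σ |c_n|^2 = 37/2

Parseval equates the L^2 energy of f (normalised by 1/(2π)) with the ℓ^2 sum of its Fourier coefficients: (1/(2π)) ∫_0^{2π} |f|^2 = Σ |c_n|^2.
Compute the left side: (1/(2π)) [∫_0^π 1^2 dx + ∫_π^{2π} 6^2 dx] = (1/(2π)) · (1π + 36π) = (1 + 36)/2 = 37/2.
So Σ_{n ∈ Z} |c_n|^2 = 37/2.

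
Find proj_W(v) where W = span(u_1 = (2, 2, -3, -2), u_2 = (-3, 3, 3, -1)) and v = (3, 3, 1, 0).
proj_W(v) = (24/77, 12/7, -9/11, -96/77)

Set up U = [u_1 | ... | u_2] ∈ R^(4×2). The projector onto W = col(U) is P = U (U^T U)^(-1) U^T.
Compute U^T U =
  [21, -7]
  [-7, 28],
and U^T v = (9, 3).
Solve U^T U · c = U^T v for the coefficients: c = (39/77, 18/77). The projection is proj_W(v) = U c.
Check: (v - proj_W(v)) · u_1 = 0  (should be 0).
Check: (v - proj_W(v)) · u_2 = 0  (should be 0).
Result: proj_W(v) = (24/77, 12/7, -9/11, -96/77).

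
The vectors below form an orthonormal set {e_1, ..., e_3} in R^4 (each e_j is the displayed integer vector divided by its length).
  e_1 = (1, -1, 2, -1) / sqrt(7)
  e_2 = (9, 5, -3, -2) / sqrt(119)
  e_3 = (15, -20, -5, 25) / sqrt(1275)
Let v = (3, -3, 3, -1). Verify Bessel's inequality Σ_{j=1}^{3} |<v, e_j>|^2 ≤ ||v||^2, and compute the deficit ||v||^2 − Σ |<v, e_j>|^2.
Σ |<v, e_j>|^2 = 83/3; ||v||^2 = 28; deficit = 1/3

Write each e_j = u_j / sqrt(<u_j, u_j>) where u_j is the displayed integer vector. Then <v, e_j> = <v, u_j> / sqrt(<u_j, u_j>), so |<v, e_j>|^2 = <v, u_j>^2 / <u_j, u_j>.
Coefficients: <v, e_1> = 13/sqrt(7), <v, e_2> = 5/sqrt(119), <v, e_3> = 65/sqrt(1275).
Square and sum: Σ |<v, e_j>|^2 = 83/3.
Compute ||v||^2 = v·v = 28.
Deficit = 28 − 83/3 = 1/3 ≥ 0, confirming Bessel's inequality. (The deficit equals ||v − Σ <v,e_j> e_j||^2, the squared distance from v to span{e_j}.)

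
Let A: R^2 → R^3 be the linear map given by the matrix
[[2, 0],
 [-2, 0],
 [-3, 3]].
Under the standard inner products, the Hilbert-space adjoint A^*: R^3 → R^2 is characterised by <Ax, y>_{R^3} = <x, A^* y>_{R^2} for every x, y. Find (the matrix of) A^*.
A^* = A^T =
[[2, -2, -3],
 [0, 0, 3]]

For real matrices with standard dot products, the defining identity <Ax, y> = <x, A^* y> gives (Ax)^T y = x^T (A^*) y, i.e. x^T A^T y = x^T (A^*) y. Since this holds for all x, y, we must have A^* = A^T. Therefore
A^* =
[[2, -2, -3],
 [0, 0, 3]].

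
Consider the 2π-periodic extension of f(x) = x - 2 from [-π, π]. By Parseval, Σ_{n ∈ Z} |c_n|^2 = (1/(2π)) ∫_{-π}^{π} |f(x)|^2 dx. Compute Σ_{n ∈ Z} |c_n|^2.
Σ |c_n|^2 = π^2/3 + 4

Expand and integrate term by term over [-π, π]:
  ∫ (x)^2 dx = 1·(2π^3/3); ∫ 2·1·(-2)·x dx = 0 (odd integrand); ∫ (-2)^2 dx = 4·2π.
So (1/(2π)) ∫_{-π}^{π} (x - 2)^2 dx = 1π^2/3 + 4 = π^2/3 + 4.
Parseval ⇒ Σ |c_n|^2 = π^2/3 + 4.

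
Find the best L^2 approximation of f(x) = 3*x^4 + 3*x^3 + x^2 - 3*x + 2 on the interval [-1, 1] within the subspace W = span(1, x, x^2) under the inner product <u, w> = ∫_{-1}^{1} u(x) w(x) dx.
g(x) = 25*x^2/7 - 6*x/5 + 61/35

The best approximation g ∈ W is the orthogonal projection of f onto W. Writing g = a_0 + a_1 x + a_2 x^2, the coefficients solve the normal equations G · a = b where
  G_{ij} = <φ_i, φ_j> and b_i = <f, φ_i>, with φ_0 = 1, φ_1 = x, φ_2 = x^2.
G =
  [2, 0, 2/3]
  [0, 2/3, 0]
  [2/3, 0, 2/5],
b = (88/15, -4/5, 272/105).
Solving gives a_0 = 61/35, a_1 = -6/5, a_2 = 25/7, so
  g(x) = 25*x^2/7 - 6*x/5 + 61/35.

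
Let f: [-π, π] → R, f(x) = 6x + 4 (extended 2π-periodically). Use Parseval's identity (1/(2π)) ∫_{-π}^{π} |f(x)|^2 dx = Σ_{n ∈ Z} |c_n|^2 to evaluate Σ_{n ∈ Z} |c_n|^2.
Σ |c_n|^2 = 12π^2 + 16

Expand and integrate term by term over [-π, π]:
  ∫ (6x)^2 dx = 36·(2π^3/3); ∫ 2·6·(4)·x dx = 0 (odd integrand); ∫ 4^2 dx = 16·2π.
So (1/(2π)) ∫_{-π}^{π} (6x + 4)^2 dx = 36π^2/3 + 16 = 12π^2 + 16.
Parseval ⇒ Σ |c_n|^2 = 12π^2 + 16.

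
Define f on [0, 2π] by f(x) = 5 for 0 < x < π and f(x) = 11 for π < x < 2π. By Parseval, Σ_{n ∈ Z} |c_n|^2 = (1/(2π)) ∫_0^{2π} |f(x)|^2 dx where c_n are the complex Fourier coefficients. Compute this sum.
Σ |c_n|^2 = 73

Parseval equates the L^2 energy of f (normalised by 1/(2π)) with the ℓ^2 sum of its Fourier coefficients: (1/(2π)) ∫_0^{2π} |f|^2 = Σ |c_n|^2.
Compute the left side: (1/(2π)) [∫_0^π 5^2 dx + ∫_π^{2π} 11^2 dx] = (1/(2π)) · (25π + 121π) = (25 + 121)/2 = 73.
So Σ_{n ∈ Z} |c_n|^2 = 73.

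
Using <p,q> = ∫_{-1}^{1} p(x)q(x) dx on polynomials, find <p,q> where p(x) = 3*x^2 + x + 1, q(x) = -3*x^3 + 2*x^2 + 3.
<p,q> = 218/15

Expand the product: p(x)·q(x) = -9*x^5 + 3*x^4 - x^3 + 11*x^2 + 3*x + 3.
∫_{-1}^{1} of each monomial x^k gives [2/(k+1) if k even, 0 if k odd]. Integrating term-by-term (or equivalently evaluating the antiderivative F(x) = -3*x^6/2 + 3*x^5/5 - x^4/4 + 11*x^3/3 + 3*x^2/2 + 3*x at the endpoints):
  F(1) − F(−1) = 421/60 − (-451/60) = 218/15.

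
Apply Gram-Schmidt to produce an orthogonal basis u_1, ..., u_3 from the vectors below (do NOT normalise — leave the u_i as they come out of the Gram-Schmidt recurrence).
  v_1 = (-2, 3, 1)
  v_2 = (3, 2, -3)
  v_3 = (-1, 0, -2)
Orthogonal basis:
  u_1 = (-2, 3, 1)
  u_2 = (18/7, 37/14, -39/14)
  u_3 = (-407/299, -111/299, -37/23)

Apply the Gram-Schmidt recurrence
  u_1 = v_1
  u_i = v_i − Σ_{j<i} ((v_i · u_j) / (u_j · u_j)) · u_j.

Step by step this gives:
  u_1 = (-2, 3, 1)
  u_2 = (18/7, 37/14, -39/14)
  u_3 = (-407/299, -111/299, -37/23)

Orthogonality check:
  u_2 · u_1 = 0 (should be 0)
  u_3 · u_1 = 0 (should be 0)
  u_3 · u_2 = 0 (should be 0)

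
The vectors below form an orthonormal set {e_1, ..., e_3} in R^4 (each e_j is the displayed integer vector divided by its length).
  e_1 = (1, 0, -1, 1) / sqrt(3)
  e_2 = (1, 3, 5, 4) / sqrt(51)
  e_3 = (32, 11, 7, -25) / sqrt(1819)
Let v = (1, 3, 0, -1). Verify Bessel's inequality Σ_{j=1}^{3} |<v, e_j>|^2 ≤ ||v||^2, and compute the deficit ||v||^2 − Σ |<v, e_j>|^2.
Σ |<v, e_j>|^2 = 552/107; ||v||^2 = 11; deficit = 625/107

Write each e_j = u_j / sqrt(<u_j, u_j>) where u_j is the displayed integer vector. Then <v, e_j> = <v, u_j> / sqrt(<u_j, u_j>), so |<v, e_j>|^2 = <v, u_j>^2 / <u_j, u_j>.
Coefficients: <v, e_1> = 0/sqrt(3), <v, e_2> = 6/sqrt(51), <v, e_3> = 90/sqrt(1819).
Square and sum: Σ |<v, e_j>|^2 = 552/107.
Compute ||v||^2 = v·v = 11.
Deficit = 11 − 552/107 = 625/107 ≥ 0, confirming Bessel's inequality. (The deficit equals ||v − Σ <v,e_j> e_j||^2, the squared distance from v to span{e_j}.)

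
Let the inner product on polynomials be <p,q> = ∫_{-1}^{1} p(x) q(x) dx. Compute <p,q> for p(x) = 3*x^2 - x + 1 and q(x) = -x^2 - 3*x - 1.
<p,q> = -58/15

Expand the product: p(x)·q(x) = -3*x^4 - 8*x^3 - x^2 - 2*x - 1.
∫_{-1}^{1} of each monomial x^k gives [2/(k+1) if k even, 0 if k odd]. Integrating term-by-term (or equivalently evaluating the antiderivative F(x) = -3*x^5/5 - 2*x^4 - x^3/3 - x^2 - x at the endpoints):
  F(1) − F(−1) = -74/15 − (-16/15) = -58/15.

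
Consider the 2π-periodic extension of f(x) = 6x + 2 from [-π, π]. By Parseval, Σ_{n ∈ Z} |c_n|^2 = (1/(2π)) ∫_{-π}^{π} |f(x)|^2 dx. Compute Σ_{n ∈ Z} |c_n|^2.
Σ |c_n|^2 = 12π^2 + 4

Expand and integrate term by term over [-π, π]:
  ∫ (6x)^2 dx = 36·(2π^3/3); ∫ 2·6·(2)·x dx = 0 (odd integrand); ∫ 2^2 dx = 4·2π.
So (1/(2π)) ∫_{-π}^{π} (6x + 2)^2 dx = 36π^2/3 + 4 = 12π^2 + 4.
Parseval ⇒ Σ |c_n|^2 = 12π^2 + 4.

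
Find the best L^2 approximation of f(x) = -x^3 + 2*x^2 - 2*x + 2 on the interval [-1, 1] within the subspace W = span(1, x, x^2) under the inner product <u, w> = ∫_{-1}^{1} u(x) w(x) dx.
g(x) = 2*x^2 - 13*x/5 + 2

The best approximation g ∈ W is the orthogonal projection of f onto W. Writing g = a_0 + a_1 x + a_2 x^2, the coefficients solve the normal equations G · a = b where
  G_{ij} = <φ_i, φ_j> and b_i = <f, φ_i>, with φ_0 = 1, φ_1 = x, φ_2 = x^2.
G =
  [2, 0, 2/3]
  [0, 2/3, 0]
  [2/3, 0, 2/5],
b = (16/3, -26/15, 32/15).
Solving gives a_0 = 2, a_1 = -13/5, a_2 = 2, so
  g(x) = 2*x^2 - 13*x/5 + 2.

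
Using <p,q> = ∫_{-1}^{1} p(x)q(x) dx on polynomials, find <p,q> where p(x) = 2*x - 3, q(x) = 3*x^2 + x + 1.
<p,q> = -32/3

Expand the product: p(x)·q(x) = 6*x^3 - 7*x^2 - x - 3.
∫_{-1}^{1} of each monomial x^k gives [2/(k+1) if k even, 0 if k odd]. Integrating term-by-term (or equivalently evaluating the antiderivative F(x) = 3*x^4/2 - 7*x^3/3 - x^2/2 - 3*x at the endpoints):
  F(1) − F(−1) = -13/3 − (19/3) = -32/3.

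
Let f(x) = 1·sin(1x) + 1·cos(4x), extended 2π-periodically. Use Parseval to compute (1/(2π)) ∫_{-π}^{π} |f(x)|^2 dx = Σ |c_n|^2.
Σ |c_n|^2 = 1

Expand |f|^2 and use orthogonality of {sin(nx), cos(mx)} on [-π, π]:
  ∫_{-π}^{π} sin(nx)^2 dx = π, ∫ cos(mx)^2 dx = π, and cross terms integrate to 0.
So ∫_{-π}^{π} f(x)^2 dx = 1^2 · π + 1^2 · π = (1 + 1)π.
Divide by 2π: (1 + 1)/2 = 1.
By Parseval, this equals Σ |c_n|^2.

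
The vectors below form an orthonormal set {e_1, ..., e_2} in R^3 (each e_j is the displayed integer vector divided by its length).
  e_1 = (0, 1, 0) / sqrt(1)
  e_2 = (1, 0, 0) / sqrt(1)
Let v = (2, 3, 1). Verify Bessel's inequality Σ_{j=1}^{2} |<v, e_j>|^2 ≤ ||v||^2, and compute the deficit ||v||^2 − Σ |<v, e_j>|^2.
Σ |<v, e_j>|^2 = 13; ||v||^2 = 14; deficit = 1

Write each e_j = u_j / sqrt(<u_j, u_j>) where u_j is the displayed integer vector. Then <v, e_j> = <v, u_j> / sqrt(<u_j, u_j>), so |<v, e_j>|^2 = <v, u_j>^2 / <u_j, u_j>.
Coefficients: <v, e_1> = 3/sqrt(1), <v, e_2> = 2/sqrt(1).
Square and sum: Σ |<v, e_j>|^2 = 13.
Compute ||v||^2 = v·v = 14.
Deficit = 14 − 13 = 1 ≥ 0, confirming Bessel's inequality. (The deficit equals ||v − Σ <v,e_j> e_j||^2, the squared distance from v to span{e_j}.)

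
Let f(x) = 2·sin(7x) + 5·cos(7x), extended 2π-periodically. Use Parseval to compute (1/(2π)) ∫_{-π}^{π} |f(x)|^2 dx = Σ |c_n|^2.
Σ |c_n|^2 = 29/2

Expand |f|^2 and use orthogonality of {sin(nx), cos(mx)} on [-π, π]:
  ∫_{-π}^{π} sin(nx)^2 dx = π, ∫ cos(mx)^2 dx = π, and cross terms integrate to 0.
So ∫_{-π}^{π} f(x)^2 dx = 2^2 · π + 5^2 · π = (4 + 25)π.
Divide by 2π: (4 + 25)/2 = 29/2.
By Parseval, this equals Σ |c_n|^2.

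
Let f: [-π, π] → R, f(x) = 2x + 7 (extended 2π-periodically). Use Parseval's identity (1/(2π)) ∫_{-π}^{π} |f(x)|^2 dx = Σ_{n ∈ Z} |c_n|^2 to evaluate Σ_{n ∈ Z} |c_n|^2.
Σ |c_n|^2 = 4π^2/3 + 49

Expand and integrate term by term over [-π, π]:
  ∫ (2x)^2 dx = 4·(2π^3/3); ∫ 2·2·(7)·x dx = 0 (odd integrand); ∫ 7^2 dx = 49·2π.
So (1/(2π)) ∫_{-π}^{π} (2x + 7)^2 dx = 4π^2/3 + 49 = 4π^2/3 + 49.
Parseval ⇒ Σ |c_n|^2 = 4π^2/3 + 49.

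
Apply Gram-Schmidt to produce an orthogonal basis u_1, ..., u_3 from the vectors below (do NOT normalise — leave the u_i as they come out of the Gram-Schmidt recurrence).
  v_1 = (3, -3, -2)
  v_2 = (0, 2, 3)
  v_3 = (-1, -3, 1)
Orthogonal basis:
  u_1 = (3, -3, -2)
  u_2 = (18/11, 4/11, 21/11)
  u_3 = (-95/71, -171/71, 114/71)

Apply the Gram-Schmidt recurrence
  u_1 = v_1
  u_i = v_i − Σ_{j<i} ((v_i · u_j) / (u_j · u_j)) · u_j.

Step by step this gives:
  u_1 = (3, -3, -2)
  u_2 = (18/11, 4/11, 21/11)
  u_3 = (-95/71, -171/71, 114/71)

Orthogonality check:
  u_2 · u_1 = 0 (should be 0)
  u_3 · u_1 = 0 (should be 0)
  u_3 · u_2 = 0 (should be 0)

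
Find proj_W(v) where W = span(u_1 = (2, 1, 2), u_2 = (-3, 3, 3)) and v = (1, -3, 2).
proj_W(v) = (43/26, -5/13, 1/26)

Set up U = [u_1 | ... | u_2] ∈ R^(3×2). The projector onto W = col(U) is P = U (U^T U)^(-1) U^T.
Compute U^T U =
  [9, 3]
  [3, 27],
and U^T v = (3, -6).
Solve U^T U · c = U^T v for the coefficients: c = (11/26, -7/26). The projection is proj_W(v) = U c.
Check: (v - proj_W(v)) · u_1 = 0  (should be 0).
Check: (v - proj_W(v)) · u_2 = 0  (should be 0).
Result: proj_W(v) = (43/26, -5/13, 1/26).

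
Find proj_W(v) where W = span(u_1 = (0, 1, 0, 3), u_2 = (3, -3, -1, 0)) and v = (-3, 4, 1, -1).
proj_W(v) = (-651/181, 604/181, 217/181, -141/181)

Set up U = [u_1 | ... | u_2] ∈ R^(4×2). The projector onto W = col(U) is P = U (U^T U)^(-1) U^T.
Compute U^T U =
  [10, -3]
  [-3, 19],
and U^T v = (1, -22).
Solve U^T U · c = U^T v for the coefficients: c = (-47/181, -217/181). The projection is proj_W(v) = U c.
Check: (v - proj_W(v)) · u_1 = 0  (should be 0).
Check: (v - proj_W(v)) · u_2 = 0  (should be 0).
Result: proj_W(v) = (-651/181, 604/181, 217/181, -141/181).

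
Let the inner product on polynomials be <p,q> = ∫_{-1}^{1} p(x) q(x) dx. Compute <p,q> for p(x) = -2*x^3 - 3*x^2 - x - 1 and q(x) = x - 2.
<p,q> = 98/15

Expand the product: p(x)·q(x) = -2*x^4 + x^3 + 5*x^2 + x + 2.
∫_{-1}^{1} of each monomial x^k gives [2/(k+1) if k even, 0 if k odd]. Integrating term-by-term (or equivalently evaluating the antiderivative F(x) = -2*x^5/5 + x^4/4 + 5*x^3/3 + x^2/2 + 2*x at the endpoints):
  F(1) − F(−1) = 241/60 − (-151/60) = 98/15.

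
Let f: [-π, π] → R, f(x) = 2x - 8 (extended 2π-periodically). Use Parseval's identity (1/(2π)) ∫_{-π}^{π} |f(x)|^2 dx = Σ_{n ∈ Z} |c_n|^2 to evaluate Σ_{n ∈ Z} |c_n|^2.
Σ |c_n|^2 = 4π^2/3 + 64

Expand and integrate term by term over [-π, π]:
  ∫ (2x)^2 dx = 4·(2π^3/3); ∫ 2·2·(-8)·x dx = 0 (odd integrand); ∫ (-8)^2 dx = 64·2π.
So (1/(2π)) ∫_{-π}^{π} (2x - 8)^2 dx = 4π^2/3 + 64 = 4π^2/3 + 64.
Parseval ⇒ Σ |c_n|^2 = 4π^2/3 + 64.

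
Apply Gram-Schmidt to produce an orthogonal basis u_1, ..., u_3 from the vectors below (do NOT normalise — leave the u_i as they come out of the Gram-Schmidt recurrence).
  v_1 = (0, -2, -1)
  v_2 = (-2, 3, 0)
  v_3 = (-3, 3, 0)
Orthogonal basis:
  u_1 = (0, -2, -1)
  u_2 = (-2, 3/5, -6/5)
  u_3 = (-9/29, -6/29, 12/29)

Apply the Gram-Schmidt recurrence
  u_1 = v_1
  u_i = v_i − Σ_{j<i} ((v_i · u_j) / (u_j · u_j)) · u_j.

Step by step this gives:
  u_1 = (0, -2, -1)
  u_2 = (-2, 3/5, -6/5)
  u_3 = (-9/29, -6/29, 12/29)

Orthogonality check:
  u_2 · u_1 = 0 (should be 0)
  u_3 · u_1 = 0 (should be 0)
  u_3 · u_2 = 0 (should be 0)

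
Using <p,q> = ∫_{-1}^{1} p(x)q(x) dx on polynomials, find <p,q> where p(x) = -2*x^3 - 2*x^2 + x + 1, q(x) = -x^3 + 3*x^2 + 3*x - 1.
<p,q> = -136/105

Expand the product: p(x)·q(x) = 2*x^6 - 4*x^5 - 13*x^4 - 2*x^3 + 8*x^2 + 2*x - 1.
∫_{-1}^{1} of each monomial x^k gives [2/(k+1) if k even, 0 if k odd]. Integrating term-by-term (or equivalently evaluating the antiderivative F(x) = 2*x^7/7 - 2*x^6/3 - 13*x^5/5 - x^4/2 + 8*x^3/3 + x^2 - x at the endpoints):
  F(1) − F(−1) = -57/70 − (101/210) = -136/105.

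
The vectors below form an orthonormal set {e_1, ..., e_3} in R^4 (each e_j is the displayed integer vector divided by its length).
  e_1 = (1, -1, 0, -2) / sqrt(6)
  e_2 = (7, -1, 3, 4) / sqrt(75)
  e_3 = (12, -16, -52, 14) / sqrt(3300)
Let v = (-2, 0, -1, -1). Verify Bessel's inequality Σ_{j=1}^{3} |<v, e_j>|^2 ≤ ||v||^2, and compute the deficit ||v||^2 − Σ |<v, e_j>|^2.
Σ |<v, e_j>|^2 = 196/33; ||v||^2 = 6; deficit = 2/33

Write each e_j = u_j / sqrt(<u_j, u_j>) where u_j is the displayed integer vector. Then <v, e_j> = <v, u_j> / sqrt(<u_j, u_j>), so |<v, e_j>|^2 = <v, u_j>^2 / <u_j, u_j>.
Coefficients: <v, e_1> = 0/sqrt(6), <v, e_2> = -21/sqrt(75), <v, e_3> = 14/sqrt(3300).
Square and sum: Σ |<v, e_j>|^2 = 196/33.
Compute ||v||^2 = v·v = 6.
Deficit = 6 − 196/33 = 2/33 ≥ 0, confirming Bessel's inequality. (The deficit equals ||v − Σ <v,e_j> e_j||^2, the squared distance from v to span{e_j}.)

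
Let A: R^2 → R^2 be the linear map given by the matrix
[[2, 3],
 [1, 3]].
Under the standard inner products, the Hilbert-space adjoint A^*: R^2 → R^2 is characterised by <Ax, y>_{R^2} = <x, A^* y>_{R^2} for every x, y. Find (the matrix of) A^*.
A^* = A^T =
[[2, 1],
 [3, 3]]

For real matrices with standard dot products, the defining identity <Ax, y> = <x, A^* y> gives (Ax)^T y = x^T (A^*) y, i.e. x^T A^T y = x^T (A^*) y. Since this holds for all x, y, we must have A^* = A^T. Therefore
A^* =
[[2, 1],
 [3, 3]].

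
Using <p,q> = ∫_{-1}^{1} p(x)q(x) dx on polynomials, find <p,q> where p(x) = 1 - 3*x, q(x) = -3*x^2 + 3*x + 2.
<p,q> = -4

Expand the product: p(x)·q(x) = 9*x^3 - 12*x^2 - 3*x + 2.
∫_{-1}^{1} of each monomial x^k gives [2/(k+1) if k even, 0 if k odd]. Integrating term-by-term (or equivalently evaluating the antiderivative F(x) = 9*x^4/4 - 4*x^3 - 3*x^2/2 + 2*x at the endpoints):
  F(1) − F(−1) = -5/4 − (11/4) = -4.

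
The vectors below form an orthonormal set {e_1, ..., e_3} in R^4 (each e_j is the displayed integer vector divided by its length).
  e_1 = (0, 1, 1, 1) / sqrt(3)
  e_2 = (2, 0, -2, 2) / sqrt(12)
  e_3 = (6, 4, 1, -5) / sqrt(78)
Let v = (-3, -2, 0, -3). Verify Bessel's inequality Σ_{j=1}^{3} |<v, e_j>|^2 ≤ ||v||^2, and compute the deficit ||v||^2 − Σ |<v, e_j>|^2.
Σ |<v, e_j>|^2 = 569/26; ||v||^2 = 22; deficit = 3/26

Write each e_j = u_j / sqrt(<u_j, u_j>) where u_j is the displayed integer vector. Then <v, e_j> = <v, u_j> / sqrt(<u_j, u_j>), so |<v, e_j>|^2 = <v, u_j>^2 / <u_j, u_j>.
Coefficients: <v, e_1> = -5/sqrt(3), <v, e_2> = -12/sqrt(12), <v, e_3> = -11/sqrt(78).
Square and sum: Σ |<v, e_j>|^2 = 569/26.
Compute ||v||^2 = v·v = 22.
Deficit = 22 − 569/26 = 3/26 ≥ 0, confirming Bessel's inequality. (The deficit equals ||v − Σ <v,e_j> e_j||^2, the squared distance from v to span{e_j}.)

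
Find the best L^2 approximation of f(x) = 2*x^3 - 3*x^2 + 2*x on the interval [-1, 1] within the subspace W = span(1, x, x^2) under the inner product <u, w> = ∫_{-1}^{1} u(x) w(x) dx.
g(x) = -3*x^2 + 16*x/5

The best approximation g ∈ W is the orthogonal projection of f onto W. Writing g = a_0 + a_1 x + a_2 x^2, the coefficients solve the normal equations G · a = b where
  G_{ij} = <φ_i, φ_j> and b_i = <f, φ_i>, with φ_0 = 1, φ_1 = x, φ_2 = x^2.
G =
  [2, 0, 2/3]
  [0, 2/3, 0]
  [2/3, 0, 2/5],
b = (-2, 32/15, -6/5).
Solving gives a_0 = 0, a_1 = 16/5, a_2 = -3, so
  g(x) = -3*x^2 + 16*x/5.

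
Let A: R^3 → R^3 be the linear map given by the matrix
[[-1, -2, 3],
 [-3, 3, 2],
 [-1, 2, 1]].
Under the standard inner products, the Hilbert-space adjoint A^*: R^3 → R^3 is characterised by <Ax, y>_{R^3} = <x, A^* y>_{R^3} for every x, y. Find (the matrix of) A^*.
A^* = A^T =
[[-1, -3, -1],
 [-2, 3, 2],
 [3, 2, 1]]

For real matrices with standard dot products, the defining identity <Ax, y> = <x, A^* y> gives (Ax)^T y = x^T (A^*) y, i.e. x^T A^T y = x^T (A^*) y. Since this holds for all x, y, we must have A^* = A^T. Therefore
A^* =
[[-1, -3, -1],
 [-2, 3, 2],
 [3, 2, 1]].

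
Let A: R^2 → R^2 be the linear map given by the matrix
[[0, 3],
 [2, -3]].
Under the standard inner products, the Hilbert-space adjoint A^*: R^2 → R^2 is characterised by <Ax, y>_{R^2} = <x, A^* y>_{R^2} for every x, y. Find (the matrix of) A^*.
A^* = A^T =
[[0, 2],
 [3, -3]]

For real matrices with standard dot products, the defining identity <Ax, y> = <x, A^* y> gives (Ax)^T y = x^T (A^*) y, i.e. x^T A^T y = x^T (A^*) y. Since this holds for all x, y, we must have A^* = A^T. Therefore
A^* =
[[0, 2],
 [3, -3]].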